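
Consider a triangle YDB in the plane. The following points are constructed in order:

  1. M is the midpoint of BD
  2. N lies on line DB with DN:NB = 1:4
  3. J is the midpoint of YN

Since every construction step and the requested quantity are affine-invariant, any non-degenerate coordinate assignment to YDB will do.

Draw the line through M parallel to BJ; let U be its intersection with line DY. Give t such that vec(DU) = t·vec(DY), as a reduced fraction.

Set Y = (0, 0), D = (1, 0), B = (0, 1); any affine frame gives the same invariant.
1. M is the midpoint of BD ⇒ M = (1/2, 1/2)
2. N lies on line DB with DN:NB = 1:4 ⇒ N = (4/5, 1/5)
3. J is the midpoint of YN ⇒ J = (2/5, 1/10)
through M parallel to BJ: direction (2/5, -9/10); meets DY at U = (13/18, 0)
U = D + t·(Y−D) with t = 5/18

t = 5/18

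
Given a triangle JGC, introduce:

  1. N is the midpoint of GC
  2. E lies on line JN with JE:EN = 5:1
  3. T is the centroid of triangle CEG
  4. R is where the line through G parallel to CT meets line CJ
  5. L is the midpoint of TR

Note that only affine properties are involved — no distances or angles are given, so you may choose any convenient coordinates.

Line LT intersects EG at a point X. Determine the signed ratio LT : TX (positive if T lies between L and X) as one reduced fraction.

Choose coordinates J = (0, 0), G = (1, 0), C = (0, 1).
1. N is the midpoint of GC ⇒ N = (1/2, 1/2)
2. E lies on line JN with JE:EN = 5:1 ⇒ E = (5/12, 5/12)
3. T is the centroid of triangle CEG ⇒ T = (17/36, 17/36)
4. R is where the line through G parallel to CT meets line CJ ⇒ R = (0, 19/17)
5. L is the midpoint of TR ⇒ L = (17/72, 973/1224)
line LT meets EG at X = (34/55, 3/11)
T = L + t·(X−L) with t = 55/89, so LT:TX = 55/89:34/89

LT:TX = 55/34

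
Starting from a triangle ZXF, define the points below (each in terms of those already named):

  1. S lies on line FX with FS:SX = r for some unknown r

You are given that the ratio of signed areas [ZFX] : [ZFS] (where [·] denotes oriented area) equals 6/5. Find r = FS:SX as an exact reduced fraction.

r = 5

Choose coordinates Z = (0, 0), X = (1, 0), F = (0, 1).
1. With FS:SX = r, write λ = r/(r+1) so S = F + λ·(X−F); S is affine-linear in λ
Every point depending on S is an affine combination of S and λ-independent points, so each such coordinate is linear in λ; the λ² term in each signed area is a multiple of (X−F)×(X−F) = 0, so 2·[ZFX] and 2·[ZFS] are each linear in λ. Evaluating at λ=0 and λ=1:
  2·[ZFX] = -1,   2·[ZFS] = −λ
So [ZFX]:[ZFS] = (-1) / (−λ). Setting this equal to 6/5:
  -1 = 6/5·(−λ)  ⇒  λ = 5/6
Then r = λ/(1−λ) = (5/6)/(1/6) = 5. Check: with r = 5, S = (5/6, 1/6) and [ZFX]:[ZFS] = 6/5 as required.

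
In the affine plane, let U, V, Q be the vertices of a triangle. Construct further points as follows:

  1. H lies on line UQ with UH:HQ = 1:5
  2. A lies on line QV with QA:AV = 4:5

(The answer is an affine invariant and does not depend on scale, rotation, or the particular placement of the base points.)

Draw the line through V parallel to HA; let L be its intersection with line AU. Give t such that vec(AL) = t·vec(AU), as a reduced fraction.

Work in coordinates with U = (0, 0), V = (1, 0), Q = (0, 1).
1. H lies on line UQ with UH:HQ = 1:5 ⇒ H = (0, 1/6)
2. A lies on line QV with QA:AV = 4:5 ⇒ A = (4/9, 5/9)
through V parallel to HA: direction (4/9, 7/18); meets AU at L = (-7/3, -35/12)
L = A + t·(U−A) with t = 25/4

t = 25/4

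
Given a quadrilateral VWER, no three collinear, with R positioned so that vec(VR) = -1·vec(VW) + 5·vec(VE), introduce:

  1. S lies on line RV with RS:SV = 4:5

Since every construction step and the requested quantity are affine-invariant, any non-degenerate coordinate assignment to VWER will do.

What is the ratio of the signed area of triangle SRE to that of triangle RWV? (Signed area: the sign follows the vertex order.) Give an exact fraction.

[SRE]:[RWV] = 4/45

Set V = (0, 0), W = (1, 0), E = (0, 1), R = (-1, 5); any affine frame gives the same invariant.
1. S lies on line RV with RS:SV = 4:5 ⇒ S = (-5/9, 25/9)
2·[SRE] = -4/9, 2·[RWV] = -5
[SRE]:[RWV] = -4/9:-5 = 4/45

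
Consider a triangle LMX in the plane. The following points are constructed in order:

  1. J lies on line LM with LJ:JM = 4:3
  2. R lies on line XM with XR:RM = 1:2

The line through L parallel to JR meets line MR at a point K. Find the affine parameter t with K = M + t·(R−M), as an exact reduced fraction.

Assign L = (0, 0), M = (1, 0), X = (0, 1) — the answer is frame-independent, so this choice is without loss of generality.
1. J lies on line LM with LJ:JM = 4:3 ⇒ J = (4/7, 0)
2. R lies on line XM with XR:RM = 1:2 ⇒ R = (1/3, 2/3)
through L parallel to JR: direction (-5/21, 2/3); meets MR at K = (-5/9, 14/9)
K = M + t·(R−M) with t = 7/3

t = 7/3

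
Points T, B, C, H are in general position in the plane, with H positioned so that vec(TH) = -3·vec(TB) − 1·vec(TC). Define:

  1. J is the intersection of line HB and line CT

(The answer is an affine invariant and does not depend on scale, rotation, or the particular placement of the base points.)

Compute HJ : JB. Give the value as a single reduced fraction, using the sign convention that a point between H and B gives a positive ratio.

HJ:JB = 3

Work in coordinates with T = (0, 0), B = (1, 0), C = (0, 1), H = (-3, -1).
1. J is the intersection of line HB and line CT ⇒ J = (0, -1/4)
J = H + t·(B−H) with t = 3/4, so HJ:JB = t:(1−t) = 3/4:1/4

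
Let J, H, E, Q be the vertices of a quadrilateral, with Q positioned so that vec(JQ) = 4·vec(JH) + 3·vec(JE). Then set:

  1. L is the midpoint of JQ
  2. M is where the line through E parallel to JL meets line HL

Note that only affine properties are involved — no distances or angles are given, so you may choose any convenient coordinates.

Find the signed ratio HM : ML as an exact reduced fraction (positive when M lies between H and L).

Assign J = (0, 0), H = (1, 0), E = (0, 1), Q = (4, 3) — the answer is frame-independent, so this choice is without loss of generality.
1. L is the midpoint of JQ ⇒ L = (2, 3/2)
2. M is where the line through E parallel to JL meets line HL ⇒ M = (10/3, 7/2)
M = H + t·(L−H) with t = 7/3, so HM:ML = t:(1−t) = 7/3:-4/3

HM:ML = -7/4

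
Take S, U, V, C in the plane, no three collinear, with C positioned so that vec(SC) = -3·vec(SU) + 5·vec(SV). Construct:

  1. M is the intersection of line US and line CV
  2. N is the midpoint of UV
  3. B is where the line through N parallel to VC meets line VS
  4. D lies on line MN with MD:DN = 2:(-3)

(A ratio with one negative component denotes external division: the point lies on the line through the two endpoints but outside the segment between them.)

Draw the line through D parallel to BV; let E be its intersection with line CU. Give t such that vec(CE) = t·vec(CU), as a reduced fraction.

Choose coordinates S = (0, 0), U = (1, 0), V = (0, 1), C = (-3, 5).
1. M is the intersection of line US and line CV ⇒ M = (3/4, 0)
2. N is the midpoint of UV ⇒ N = (1/2, 1/2)
3. B is where the line through N parallel to VC meets line VS ⇒ B = (0, 7/6)
4. D lies on line MN with MD:DN = 2:(-3) ⇒ D = (5/4, -1)
through D parallel to BV: direction (0, -1/6); meets CU at E = (5/4, -5/16)
E = C + t·(U−C) with t = 17/16

t = 17/16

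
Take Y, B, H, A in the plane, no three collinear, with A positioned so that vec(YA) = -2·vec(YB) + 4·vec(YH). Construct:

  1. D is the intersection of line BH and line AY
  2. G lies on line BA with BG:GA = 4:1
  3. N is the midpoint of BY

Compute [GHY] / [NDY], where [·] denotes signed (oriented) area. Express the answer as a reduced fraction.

Set Y = (0, 0), B = (1, 0), H = (0, 1), A = (-2, 4); any affine frame gives the same invariant.
1. D is the intersection of line BH and line AY ⇒ D = (-1, 2)
2. G lies on line BA with BG:GA = 4:1 ⇒ G = (-7/5, 16/5)
3. N is the midpoint of BY ⇒ N = (1/2, 0)
2·[GHY] = -7/5, 2·[NDY] = 1
[GHY]:[NDY] = -7/5:1 = -7/5

[GHY]:[NDY] = -7/5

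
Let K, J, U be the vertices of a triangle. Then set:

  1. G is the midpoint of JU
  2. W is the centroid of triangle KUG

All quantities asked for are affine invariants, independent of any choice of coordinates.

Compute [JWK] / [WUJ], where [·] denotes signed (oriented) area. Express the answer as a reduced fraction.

Choose coordinates K = (0, 0), J = (1, 0), U = (0, 1).
1. G is the midpoint of JU ⇒ G = (1/2, 1/2)
2. W is the centroid of triangle KUG ⇒ W = (1/6, 1/2)
2·[JWK] = 1/2, 2·[WUJ] = -1/3
[JWK]:[WUJ] = 1/2:-1/3 = -3/2

[JWK]:[WUJ] = -3/2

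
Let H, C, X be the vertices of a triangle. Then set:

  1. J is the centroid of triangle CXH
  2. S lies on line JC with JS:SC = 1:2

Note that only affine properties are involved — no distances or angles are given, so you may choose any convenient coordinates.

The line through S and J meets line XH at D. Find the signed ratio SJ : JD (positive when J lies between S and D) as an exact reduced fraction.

SJ:JD = 2/3

Set H = (0, 0), C = (1, 0), X = (0, 1); any affine frame gives the same invariant.
1. J is the centroid of triangle CXH ⇒ J = (1/3, 1/3)
2. S lies on line JC with JS:SC = 1:2 ⇒ S = (5/9, 2/9)
line SJ meets XH at D = (0, 1/2)
J = S + t·(D−S) with t = 2/5, so SJ:JD = 2/5:3/5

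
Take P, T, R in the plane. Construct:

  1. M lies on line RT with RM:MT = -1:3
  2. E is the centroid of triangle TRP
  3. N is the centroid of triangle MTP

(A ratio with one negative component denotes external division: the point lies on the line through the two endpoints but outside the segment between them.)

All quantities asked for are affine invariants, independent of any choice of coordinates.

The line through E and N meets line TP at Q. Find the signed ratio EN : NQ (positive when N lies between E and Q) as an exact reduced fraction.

Work in coordinates with P = (0, 0), T = (1, 0), R = (0, 1).
1. M lies on line RT with RM:MT = -1:3 ⇒ M = (-1/2, 3/2)
2. E is the centroid of triangle TRP ⇒ E = (1/3, 1/3)
3. N is the centroid of triangle MTP ⇒ N = (1/6, 1/2)
line EN meets TP at Q = (2/3, 0)
N = E + t·(Q−E) with t = -1/2, so EN:NQ = -1/2:3/2

EN:NQ = -1/3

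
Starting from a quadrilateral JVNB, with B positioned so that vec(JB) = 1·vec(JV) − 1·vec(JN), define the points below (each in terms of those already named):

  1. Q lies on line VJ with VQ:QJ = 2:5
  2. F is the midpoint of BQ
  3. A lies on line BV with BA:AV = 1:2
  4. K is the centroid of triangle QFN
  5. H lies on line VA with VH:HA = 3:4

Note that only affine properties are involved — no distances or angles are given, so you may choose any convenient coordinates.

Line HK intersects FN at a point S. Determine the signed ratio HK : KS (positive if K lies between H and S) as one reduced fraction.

HK:KS = 32/7

Set J = (0, 0), V = (1, 0), N = (0, 1), B = (1, -1); any affine frame gives the same invariant.
1. Q lies on line VJ with VQ:QJ = 2:5 ⇒ Q = (5/7, 0)
2. F is the midpoint of BQ ⇒ F = (6/7, -1/2)
3. A lies on line BV with BA:AV = 1:2 ⇒ A = (1, -2/3)
4. K is the centroid of triangle QFN ⇒ K = (11/21, 1/6)
5. H lies on line VA with VH:HA = 3:4 ⇒ H = (1, -2/7)
line HK meets FN at S = (47/112, 17/64)
K = H + t·(S−H) with t = 32/39, so HK:KS = 32/39:7/39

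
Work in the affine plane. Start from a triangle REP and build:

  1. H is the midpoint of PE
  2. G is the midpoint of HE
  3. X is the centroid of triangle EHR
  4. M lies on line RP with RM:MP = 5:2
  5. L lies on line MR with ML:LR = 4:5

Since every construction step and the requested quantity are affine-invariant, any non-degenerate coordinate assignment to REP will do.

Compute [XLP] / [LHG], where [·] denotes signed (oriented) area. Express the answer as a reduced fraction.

[XLP]:[LHG] = 2

Set R = (0, 0), E = (1, 0), P = (0, 1); any affine frame gives the same invariant.
1. H is the midpoint of PE ⇒ H = (1/2, 1/2)
2. G is the midpoint of HE ⇒ G = (3/4, 1/4)
3. X is the centroid of triangle EHR ⇒ X = (1/2, 1/6)
4. M lies on line RP with RM:MP = 5:2 ⇒ M = (0, 5/7)
5. L lies on line MR with ML:LR = 4:5 ⇒ L = (0, 25/63)
2·[XLP] = -19/63, 2·[LHG] = -19/126
[XLP]:[LHG] = -19/63:-19/126 = 2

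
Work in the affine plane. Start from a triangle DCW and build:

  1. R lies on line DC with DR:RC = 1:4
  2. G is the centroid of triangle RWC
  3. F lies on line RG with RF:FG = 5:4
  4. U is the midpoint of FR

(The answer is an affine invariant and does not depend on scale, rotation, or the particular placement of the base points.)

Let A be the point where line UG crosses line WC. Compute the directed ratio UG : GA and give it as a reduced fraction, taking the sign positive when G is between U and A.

UG:GA = 13/9

Assign D = (0, 0), C = (1, 0), W = (0, 1) — the answer is frame-independent, so this choice is without loss of generality.
1. R lies on line DC with DR:RC = 1:4 ⇒ R = (1/5, 0)
2. G is the centroid of triangle RWC ⇒ G = (2/5, 1/3)
3. F lies on line RG with RF:FG = 5:4 ⇒ F = (14/45, 5/27)
4. U is the midpoint of FR ⇒ U = (23/90, 5/54)
line UG meets WC at A = (1/2, 1/2)
G = U + t·(A−U) with t = 13/22, so UG:GA = 13/22:9/22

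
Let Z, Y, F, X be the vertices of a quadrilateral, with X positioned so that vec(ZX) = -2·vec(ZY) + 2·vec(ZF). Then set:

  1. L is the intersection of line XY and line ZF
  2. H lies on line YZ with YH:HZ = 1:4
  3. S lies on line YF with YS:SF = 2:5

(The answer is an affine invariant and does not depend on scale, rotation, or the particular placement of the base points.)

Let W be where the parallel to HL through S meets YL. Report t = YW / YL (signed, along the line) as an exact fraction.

Choose coordinates Z = (0, 0), Y = (1, 0), F = (0, 1), X = (-2, 2).
1. L is the intersection of line XY and line ZF ⇒ L = (0, 2/3)
2. H lies on line YZ with YH:HZ = 1:4 ⇒ H = (4/5, 0)
3. S lies on line YF with YS:SF = 2:5 ⇒ S = (5/7, 2/7)
through S parallel to HL: direction (-4/5, 2/3); meets YL at W = (9/7, -4/21)
W = Y + t·(L−Y) with t = -2/7

t = -2/7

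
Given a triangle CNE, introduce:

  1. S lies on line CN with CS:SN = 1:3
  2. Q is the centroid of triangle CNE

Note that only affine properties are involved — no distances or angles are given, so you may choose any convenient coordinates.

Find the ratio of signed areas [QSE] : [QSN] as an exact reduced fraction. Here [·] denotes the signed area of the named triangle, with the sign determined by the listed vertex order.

[QSE]:[QSN] = -2/3

Set C = (0, 0), N = (1, 0), E = (0, 1); any affine frame gives the same invariant.
1. S lies on line CN with CS:SN = 1:3 ⇒ S = (1/4, 0)
2. Q is the centroid of triangle CNE ⇒ Q = (1/3, 1/3)
2·[QSE] = -1/6, 2·[QSN] = 1/4
[QSE]:[QSN] = -1/6:1/4 = -2/3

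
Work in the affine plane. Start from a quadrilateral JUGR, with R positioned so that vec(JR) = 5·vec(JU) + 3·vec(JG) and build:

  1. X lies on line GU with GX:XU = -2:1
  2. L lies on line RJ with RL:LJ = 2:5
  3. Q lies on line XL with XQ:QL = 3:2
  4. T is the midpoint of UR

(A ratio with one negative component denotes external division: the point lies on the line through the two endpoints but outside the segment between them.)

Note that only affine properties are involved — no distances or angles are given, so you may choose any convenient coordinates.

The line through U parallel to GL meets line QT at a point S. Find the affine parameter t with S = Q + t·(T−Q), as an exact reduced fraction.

t = -66/149

Set J = (0, 0), U = (1, 0), G = (0, 1), R = (5, 3); any affine frame gives the same invariant.
1. X lies on line GU with GX:XU = -2:1 ⇒ X = (2, -1)
2. L lies on line RJ with RL:LJ = 2:5 ⇒ L = (25/7, 15/7)
3. Q lies on line XL with XQ:QL = 3:2 ⇒ Q = (103/35, 31/35)
4. T is the midpoint of UR ⇒ T = (3, 3/2)
through U parallel to GL: direction (25/7, 8/7); meets QT at S = (3043/1043, 640/1043)
S = Q + t·(T−Q) with t = -66/149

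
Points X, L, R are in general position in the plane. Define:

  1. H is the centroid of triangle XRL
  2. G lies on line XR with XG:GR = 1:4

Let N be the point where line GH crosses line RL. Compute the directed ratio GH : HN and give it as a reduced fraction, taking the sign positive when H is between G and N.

Assign X = (0, 0), L = (1, 0), R = (0, 1) — the answer is frame-independent, so this choice is without loss of generality.
1. H is the centroid of triangle XRL ⇒ H = (1/3, 1/3)
2. G lies on line XR with XG:GR = 1:4 ⇒ G = (0, 1/5)
line GH meets RL at N = (4/7, 3/7)
H = G + t·(N−G) with t = 7/12, so GH:HN = 7/12:5/12

GH:HN = 7/5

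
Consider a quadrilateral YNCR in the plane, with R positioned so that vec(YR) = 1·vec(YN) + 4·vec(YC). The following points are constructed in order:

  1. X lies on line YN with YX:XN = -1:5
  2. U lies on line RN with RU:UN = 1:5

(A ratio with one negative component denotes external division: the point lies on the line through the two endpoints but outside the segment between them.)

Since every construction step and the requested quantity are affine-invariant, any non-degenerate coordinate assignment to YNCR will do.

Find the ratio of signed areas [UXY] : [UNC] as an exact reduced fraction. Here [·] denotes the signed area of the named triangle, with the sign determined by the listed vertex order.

[UXY]:[UNC] = -1/4

Choose coordinates Y = (0, 0), N = (1, 0), C = (0, 1), R = (1, 4).
1. X lies on line YN with YX:XN = -1:5 ⇒ X = (-1/4, 0)
2. U lies on line RN with RU:UN = 1:5 ⇒ U = (1, 10/3)
2·[UXY] = 5/6, 2·[UNC] = -10/3
[UXY]:[UNC] = 5/6:-10/3 = -1/4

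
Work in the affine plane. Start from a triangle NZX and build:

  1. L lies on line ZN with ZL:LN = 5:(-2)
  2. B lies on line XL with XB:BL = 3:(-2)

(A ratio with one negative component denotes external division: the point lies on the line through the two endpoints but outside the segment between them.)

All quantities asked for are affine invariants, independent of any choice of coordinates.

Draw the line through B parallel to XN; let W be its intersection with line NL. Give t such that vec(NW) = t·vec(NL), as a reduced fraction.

Choose coordinates N = (0, 0), Z = (1, 0), X = (0, 1).
1. L lies on line ZN with ZL:LN = 5:(-2) ⇒ L = (-2/3, 0)
2. B lies on line XL with XB:BL = 3:(-2) ⇒ B = (-2, -2)
through B parallel to XN: direction (0, -1); meets NL at W = (-2, 0)
W = N + t·(L−N) with t = 3

t = 3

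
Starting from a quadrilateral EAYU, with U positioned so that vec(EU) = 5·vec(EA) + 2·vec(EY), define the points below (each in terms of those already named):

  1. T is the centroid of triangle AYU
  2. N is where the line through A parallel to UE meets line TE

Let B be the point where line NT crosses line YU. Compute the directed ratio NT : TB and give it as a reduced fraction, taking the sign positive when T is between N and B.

NT:TB = 9/2

Choose coordinates E = (0, 0), A = (1, 0), Y = (0, 1), U = (5, 2).
1. T is the centroid of triangle AYU ⇒ T = (2, 1)
2. N is where the line through A parallel to UE meets line TE ⇒ N = (-4, -2)
line NT meets YU at B = (10/3, 5/3)
T = N + t·(B−N) with t = 9/11, so NT:TB = 9/11:2/11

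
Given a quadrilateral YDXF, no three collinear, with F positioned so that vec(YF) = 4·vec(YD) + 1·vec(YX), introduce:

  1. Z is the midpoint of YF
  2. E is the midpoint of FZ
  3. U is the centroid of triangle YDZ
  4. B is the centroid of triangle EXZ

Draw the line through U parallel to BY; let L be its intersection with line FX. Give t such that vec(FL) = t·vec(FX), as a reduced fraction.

Work in coordinates with Y = (0, 0), D = (1, 0), X = (0, 1), F = (4, 1).
1. Z is the midpoint of YF ⇒ Z = (2, 1/2)
2. E is the midpoint of FZ ⇒ E = (3, 3/4)
3. U is the centroid of triangle YDZ ⇒ U = (1, 1/6)
4. B is the centroid of triangle EXZ ⇒ B = (5/3, 3/4)
through U parallel to BY: direction (-5/3, -3/4); meets FX at L = (77/27, 1)
L = F + t·(X−F) with t = 31/108

t = 31/108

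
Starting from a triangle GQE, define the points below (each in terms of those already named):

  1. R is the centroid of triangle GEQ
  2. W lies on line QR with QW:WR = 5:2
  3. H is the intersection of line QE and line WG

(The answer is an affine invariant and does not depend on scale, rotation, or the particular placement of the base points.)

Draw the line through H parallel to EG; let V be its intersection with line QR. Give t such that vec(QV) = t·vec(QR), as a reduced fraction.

t = 15/32

Work in coordinates with G = (0, 0), Q = (1, 0), E = (0, 1).
1. R is the centroid of triangle GEQ ⇒ R = (1/3, 1/3)
2. W lies on line QR with QW:WR = 5:2 ⇒ W = (11/21, 5/21)
3. H is the intersection of line QE and line WG ⇒ H = (11/16, 5/16)
through H parallel to EG: direction (0, -1); meets QR at V = (11/16, 5/32)
V = Q + t·(R−Q) with t = 15/32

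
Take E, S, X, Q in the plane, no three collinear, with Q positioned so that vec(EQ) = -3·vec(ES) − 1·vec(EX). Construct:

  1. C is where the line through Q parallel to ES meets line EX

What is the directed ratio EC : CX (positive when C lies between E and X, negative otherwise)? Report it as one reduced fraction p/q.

EC:CX = -1/2

Choose coordinates E = (0, 0), S = (1, 0), X = (0, 1), Q = (-3, -1).
1. C is where the line through Q parallel to ES meets line EX ⇒ C = (0, -1)
C = E + t·(X−E) with t = -1, so EC:CX = t:(1−t) = -1:2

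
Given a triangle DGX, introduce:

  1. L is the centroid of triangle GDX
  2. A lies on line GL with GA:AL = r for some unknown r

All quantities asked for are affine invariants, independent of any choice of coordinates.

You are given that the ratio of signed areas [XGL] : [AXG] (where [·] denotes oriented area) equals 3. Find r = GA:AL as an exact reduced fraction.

Work in coordinates with D = (0, 0), G = (1, 0), X = (0, 1).
1. L is the centroid of triangle GDX ⇒ L = (1/3, 1/3)
2. With GA:AL = r, write λ = r/(r+1) so A = G + λ·(L−G); A is affine-linear in λ
Every point depending on A is an affine combination of A and λ-independent points, so each such coordinate is linear in λ; the λ² term in each signed area is a multiple of (L−G)×(L−G) = 0, so 2·[XGL] and 2·[AXG] are each linear in λ. Evaluating at λ=0 and λ=1:
  2·[XGL] = -1/3,   2·[AXG] = -1/3·λ
So [XGL]:[AXG] = (-1/3) / (-1/3·λ). Setting this equal to 3:
  -1/3 = 3·(-1/3·λ)  ⇒  λ = 1/3
Then r = λ/(1−λ) = (1/3)/(2/3) = 1/2. Check: with r = 1/2, A = (7/9, 1/9) and [XGL]:[AXG] = 3 as required.

r = 1/2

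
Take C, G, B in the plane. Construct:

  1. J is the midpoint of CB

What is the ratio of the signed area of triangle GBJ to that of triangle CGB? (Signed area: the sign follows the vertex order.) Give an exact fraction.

Choose coordinates C = (0, 0), G = (1, 0), B = (0, 1).
1. J is the midpoint of CB ⇒ J = (0, 1/2)
2·[GBJ] = 1/2, 2·[CGB] = 1
[GBJ]:[CGB] = 1/2:1 = 1/2

[GBJ]:[CGB] = 1/2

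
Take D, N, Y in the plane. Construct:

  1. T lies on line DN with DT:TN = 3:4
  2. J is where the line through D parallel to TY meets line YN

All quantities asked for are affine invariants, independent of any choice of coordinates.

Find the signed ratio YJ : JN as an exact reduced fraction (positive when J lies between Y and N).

YJ:JN = -3/7

Work in coordinates with D = (0, 0), N = (1, 0), Y = (0, 1).
1. T lies on line DN with DT:TN = 3:4 ⇒ T = (3/7, 0)
2. J is where the line through D parallel to TY meets line YN ⇒ J = (-3/4, 7/4)
J = Y + t·(N−Y) with t = -3/4, so YJ:JN = t:(1−t) = -3/4:7/4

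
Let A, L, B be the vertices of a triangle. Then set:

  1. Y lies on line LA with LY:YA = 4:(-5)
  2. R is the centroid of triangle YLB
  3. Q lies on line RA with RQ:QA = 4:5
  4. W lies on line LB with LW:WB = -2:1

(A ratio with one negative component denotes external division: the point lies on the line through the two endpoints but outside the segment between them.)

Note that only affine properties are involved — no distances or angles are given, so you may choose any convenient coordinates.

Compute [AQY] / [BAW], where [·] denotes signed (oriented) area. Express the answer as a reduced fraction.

Work in coordinates with A = (0, 0), L = (1, 0), B = (0, 1).
1. Y lies on line LA with LY:YA = 4:(-5) ⇒ Y = (5, 0)
2. R is the centroid of triangle YLB ⇒ R = (2, 1/3)
3. Q lies on line RA with RQ:QA = 4:5 ⇒ Q = (10/9, 5/27)
4. W lies on line LB with LW:WB = -2:1 ⇒ W = (-1, 2)
2·[AQY] = -25/27, 2·[BAW] = -1
[AQY]:[BAW] = -25/27:-1 = 25/27

[AQY]:[BAW] = 25/27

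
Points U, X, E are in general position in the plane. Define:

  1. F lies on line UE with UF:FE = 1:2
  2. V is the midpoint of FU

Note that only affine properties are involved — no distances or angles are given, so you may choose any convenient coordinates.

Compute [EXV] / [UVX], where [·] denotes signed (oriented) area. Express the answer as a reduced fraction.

[EXV]:[UVX] = 5

Choose coordinates U = (0, 0), X = (1, 0), E = (0, 1).
1. F lies on line UE with UF:FE = 1:2 ⇒ F = (0, 1/3)
2. V is the midpoint of FU ⇒ V = (0, 1/6)
2·[EXV] = -5/6, 2·[UVX] = -1/6
[EXV]:[UVX] = -5/6:-1/6 = 5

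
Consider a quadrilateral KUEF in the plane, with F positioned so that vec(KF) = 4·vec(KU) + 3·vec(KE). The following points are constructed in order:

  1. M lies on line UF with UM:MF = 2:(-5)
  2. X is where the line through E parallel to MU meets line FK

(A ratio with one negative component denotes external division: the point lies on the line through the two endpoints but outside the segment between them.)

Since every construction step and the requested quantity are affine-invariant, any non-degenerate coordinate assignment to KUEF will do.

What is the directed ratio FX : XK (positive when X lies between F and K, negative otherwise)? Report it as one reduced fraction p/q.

Choose coordinates K = (0, 0), U = (1, 0), E = (0, 1), F = (4, 3).
1. M lies on line UF with UM:MF = 2:(-5) ⇒ M = (-1, -2)
2. X is where the line through E parallel to MU meets line FK ⇒ X = (-4, -3)
X = F + t·(K−F) with t = 2, so FX:XK = t:(1−t) = 2:-1

FX:XK = -2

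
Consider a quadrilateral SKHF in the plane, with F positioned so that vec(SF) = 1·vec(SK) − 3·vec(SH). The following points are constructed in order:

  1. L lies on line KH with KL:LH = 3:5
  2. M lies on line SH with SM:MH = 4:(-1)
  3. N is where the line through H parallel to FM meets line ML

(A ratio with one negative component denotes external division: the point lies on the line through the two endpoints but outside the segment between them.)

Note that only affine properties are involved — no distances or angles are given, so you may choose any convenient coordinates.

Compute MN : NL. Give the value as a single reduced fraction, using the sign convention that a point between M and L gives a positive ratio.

Choose coordinates S = (0, 0), K = (1, 0), H = (0, 1), F = (1, -3).
1. L lies on line KH with KL:LH = 3:5 ⇒ L = (5/8, 3/8)
2. M lies on line SH with SM:MH = 4:(-1) ⇒ M = (0, 4/3)
3. N is where the line through H parallel to FM meets line ML ⇒ N = (-5/42, 191/126)
N = M + t·(L−M) with t = -4/21, so MN:NL = t:(1−t) = -4/21:25/21

MN:NL = -4/25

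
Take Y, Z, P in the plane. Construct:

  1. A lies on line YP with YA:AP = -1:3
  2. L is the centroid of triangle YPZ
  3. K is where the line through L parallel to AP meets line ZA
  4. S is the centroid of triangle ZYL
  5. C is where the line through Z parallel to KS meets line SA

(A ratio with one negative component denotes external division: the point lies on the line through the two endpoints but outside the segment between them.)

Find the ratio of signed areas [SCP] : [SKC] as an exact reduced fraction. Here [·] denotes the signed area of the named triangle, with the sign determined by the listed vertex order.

[SCP]:[SKC] = 36/7

Choose coordinates Y = (0, 0), Z = (1, 0), P = (0, 1).
1. A lies on line YP with YA:AP = -1:3 ⇒ A = (0, -1/2)
2. L is the centroid of triangle YPZ ⇒ L = (1/3, 1/3)
3. K is where the line through L parallel to AP meets line ZA ⇒ K = (1/3, -1/3)
4. S is the centroid of triangle ZYL ⇒ S = (4/9, 1/9)
5. C is where the line through Z parallel to KS meets line SA ⇒ C = (4/3, 4/3)
2·[SCP] = 4/3, 2·[SKC] = 7/27
[SCP]:[SKC] = 4/3:7/27 = 36/7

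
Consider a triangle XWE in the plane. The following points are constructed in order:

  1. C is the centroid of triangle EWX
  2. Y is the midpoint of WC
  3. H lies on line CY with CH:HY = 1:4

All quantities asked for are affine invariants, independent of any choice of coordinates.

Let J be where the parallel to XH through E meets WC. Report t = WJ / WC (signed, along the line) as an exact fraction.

Choose coordinates X = (0, 0), W = (1, 0), E = (0, 1).
1. C is the centroid of triangle EWX ⇒ C = (1/3, 1/3)
2. Y is the midpoint of WC ⇒ Y = (2/3, 1/6)
3. H lies on line CY with CH:HY = 1:4 ⇒ H = (2/5, 3/10)
through E parallel to XH: direction (2/5, 3/10); meets WC at J = (-2/5, 7/10)
J = W + t·(C−W) with t = 21/10

t = 21/10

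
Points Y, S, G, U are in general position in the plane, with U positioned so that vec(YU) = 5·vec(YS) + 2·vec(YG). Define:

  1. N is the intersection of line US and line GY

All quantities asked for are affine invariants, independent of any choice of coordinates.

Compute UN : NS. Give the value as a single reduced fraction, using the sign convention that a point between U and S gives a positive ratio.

UN:NS = -5

Work in coordinates with Y = (0, 0), S = (1, 0), G = (0, 1), U = (5, 2).
1. N is the intersection of line US and line GY ⇒ N = (0, -1/2)
N = U + t·(S−U) with t = 5/4, so UN:NS = t:(1−t) = 5/4:-1/4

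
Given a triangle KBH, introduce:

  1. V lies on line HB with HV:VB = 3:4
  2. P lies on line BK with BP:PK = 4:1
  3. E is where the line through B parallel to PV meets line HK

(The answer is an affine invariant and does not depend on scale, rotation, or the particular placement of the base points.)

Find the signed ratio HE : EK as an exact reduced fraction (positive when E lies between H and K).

HE:EK = -7/5

Work in coordinates with K = (0, 0), B = (1, 0), H = (0, 1).
1. V lies on line HB with HV:VB = 3:4 ⇒ V = (3/7, 4/7)
2. P lies on line BK with BP:PK = 4:1 ⇒ P = (1/5, 0)
3. E is where the line through B parallel to PV meets line HK ⇒ E = (0, -5/2)
E = H + t·(K−H) with t = 7/2, so HE:EK = t:(1−t) = 7/2:-5/2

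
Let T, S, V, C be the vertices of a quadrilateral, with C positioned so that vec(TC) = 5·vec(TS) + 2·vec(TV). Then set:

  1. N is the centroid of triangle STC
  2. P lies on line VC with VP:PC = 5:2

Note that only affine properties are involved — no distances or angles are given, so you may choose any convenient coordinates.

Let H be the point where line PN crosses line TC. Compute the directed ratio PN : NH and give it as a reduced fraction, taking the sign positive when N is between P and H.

PN:NH = -22/7

Choose coordinates T = (0, 0), S = (1, 0), V = (0, 1), C = (5, 2).
1. N is the centroid of triangle STC ⇒ N = (2, 2/3)
2. P lies on line VC with VP:PC = 5:2 ⇒ P = (25/7, 12/7)
line PN meets TC at H = (5/2, 1)
N = P + t·(H−P) with t = 22/15, so PN:NH = 22/15:-7/15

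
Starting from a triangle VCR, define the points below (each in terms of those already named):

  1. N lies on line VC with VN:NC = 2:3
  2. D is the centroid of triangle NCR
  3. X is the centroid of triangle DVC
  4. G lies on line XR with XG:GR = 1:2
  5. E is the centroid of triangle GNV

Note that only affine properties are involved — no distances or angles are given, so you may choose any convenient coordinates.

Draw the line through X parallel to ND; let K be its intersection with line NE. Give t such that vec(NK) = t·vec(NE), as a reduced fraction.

t = -9/25

Work in coordinates with V = (0, 0), C = (1, 0), R = (0, 1).
1. N lies on line VC with VN:NC = 2:3 ⇒ N = (2/5, 0)
2. D is the centroid of triangle NCR ⇒ D = (7/15, 1/3)
3. X is the centroid of triangle DVC ⇒ X = (22/45, 1/9)
4. G lies on line XR with XG:GR = 1:2 ⇒ G = (44/135, 11/27)
5. E is the centroid of triangle GNV ⇒ E = (98/405, 11/81)
through X parallel to ND: direction (1/15, 1/3); meets NE at K = (514/1125, -11/225)
K = N + t·(E−N) with t = -9/25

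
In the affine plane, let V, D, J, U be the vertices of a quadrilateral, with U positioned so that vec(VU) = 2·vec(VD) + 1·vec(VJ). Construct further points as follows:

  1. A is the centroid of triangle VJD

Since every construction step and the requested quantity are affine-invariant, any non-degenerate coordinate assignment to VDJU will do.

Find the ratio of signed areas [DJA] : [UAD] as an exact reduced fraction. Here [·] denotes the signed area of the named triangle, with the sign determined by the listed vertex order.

Set V = (0, 0), D = (1, 0), J = (0, 1), U = (2, 1); any affine frame gives the same invariant.
1. A is the centroid of triangle VJD ⇒ A = (1/3, 1/3)
2·[DJA] = 1/3, 2·[UAD] = 1
[DJA]:[UAD] = 1/3:1 = 1/3

[DJA]:[UAD] = 1/3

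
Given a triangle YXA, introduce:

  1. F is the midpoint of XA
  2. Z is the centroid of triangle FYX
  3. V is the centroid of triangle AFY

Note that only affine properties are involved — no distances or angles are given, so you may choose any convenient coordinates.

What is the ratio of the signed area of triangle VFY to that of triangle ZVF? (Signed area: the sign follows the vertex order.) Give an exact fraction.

[VFY]:[ZVF] = 3/2

Choose coordinates Y = (0, 0), X = (1, 0), A = (0, 1).
1. F is the midpoint of XA ⇒ F = (1/2, 1/2)
2. Z is the centroid of triangle FYX ⇒ Z = (1/2, 1/6)
3. V is the centroid of triangle AFY ⇒ V = (1/6, 1/2)
2·[VFY] = -1/6, 2·[ZVF] = -1/9
[VFY]:[ZVF] = -1/6:-1/9 = 3/2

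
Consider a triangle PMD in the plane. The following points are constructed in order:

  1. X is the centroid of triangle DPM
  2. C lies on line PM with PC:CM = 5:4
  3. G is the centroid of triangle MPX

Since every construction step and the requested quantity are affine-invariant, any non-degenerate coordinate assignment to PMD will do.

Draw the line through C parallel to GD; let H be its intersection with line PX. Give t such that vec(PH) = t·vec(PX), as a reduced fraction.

Work in coordinates with P = (0, 0), M = (1, 0), D = (0, 1).
1. X is the centroid of triangle DPM ⇒ X = (1/3, 1/3)
2. C lies on line PM with PC:CM = 5:4 ⇒ C = (5/9, 0)
3. G is the centroid of triangle MPX ⇒ G = (4/9, 1/9)
through C parallel to GD: direction (-4/9, 8/9); meets PX at H = (10/27, 10/27)
H = P + t·(X−P) with t = 10/9

t = 10/9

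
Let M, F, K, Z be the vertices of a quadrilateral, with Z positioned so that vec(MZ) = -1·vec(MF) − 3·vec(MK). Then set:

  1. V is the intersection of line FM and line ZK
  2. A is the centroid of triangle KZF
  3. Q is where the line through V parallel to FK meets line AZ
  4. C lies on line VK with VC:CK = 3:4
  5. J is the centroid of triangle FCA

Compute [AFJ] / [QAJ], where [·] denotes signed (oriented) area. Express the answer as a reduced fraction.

Assign M = (0, 0), F = (1, 0), K = (0, 1), Z = (-1, -3) — the answer is frame-independent, so this choice is without loss of generality.
1. V is the intersection of line FM and line ZK ⇒ V = (-1/4, 0)
2. A is the centroid of triangle KZF ⇒ A = (0, -2/3)
3. Q is where the line through V parallel to FK meets line AZ ⇒ Q = (1/8, -3/8)
4. C lies on line VK with VC:CK = 3:4 ⇒ C = (-1/7, 3/7)
5. J is the centroid of triangle FCA ⇒ J = (2/7, -5/63)
2·[AFJ] = 25/63, 2·[QAJ] = 5/504
[AFJ]:[QAJ] = 25/63:5/504 = 40

[AFJ]:[QAJ] = 40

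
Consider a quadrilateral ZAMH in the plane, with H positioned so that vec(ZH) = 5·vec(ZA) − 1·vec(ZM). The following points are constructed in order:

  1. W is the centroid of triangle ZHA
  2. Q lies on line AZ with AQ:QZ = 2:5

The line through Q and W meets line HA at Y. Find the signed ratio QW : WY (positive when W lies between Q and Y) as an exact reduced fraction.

Set Z = (0, 0), A = (1, 0), M = (0, 1), H = (5, -1); any affine frame gives the same invariant.
1. W is the centroid of triangle ZHA ⇒ W = (2, -1/3)
2. Q lies on line AZ with AQ:QZ = 2:5 ⇒ Q = (5/7, 0)
line QW meets HA at Y = (-7, 2)
W = Q + t·(Y−Q) with t = -1/6, so QW:WY = -1/6:7/6

QW:WY = -1/7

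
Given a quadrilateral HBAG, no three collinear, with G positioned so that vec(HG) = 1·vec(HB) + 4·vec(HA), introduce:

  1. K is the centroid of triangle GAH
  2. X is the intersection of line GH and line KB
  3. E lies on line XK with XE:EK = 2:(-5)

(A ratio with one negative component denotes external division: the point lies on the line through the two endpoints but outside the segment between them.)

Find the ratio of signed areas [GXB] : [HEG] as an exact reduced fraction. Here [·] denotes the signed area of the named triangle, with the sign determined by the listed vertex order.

Work in coordinates with H = (0, 0), B = (1, 0), A = (0, 1), G = (1, 4).
1. K is the centroid of triangle GAH ⇒ K = (1/3, 5/3)
2. X is the intersection of line GH and line KB ⇒ X = (5/13, 20/13)
3. E lies on line XK with XE:EK = 2:(-5) ⇒ E = (49/117, 170/117)
2·[GXB] = 32/13, 2·[HEG] = 2/9
[GXB]:[HEG] = 32/13:2/9 = 144/13

[GXB]:[HEG] = 144/13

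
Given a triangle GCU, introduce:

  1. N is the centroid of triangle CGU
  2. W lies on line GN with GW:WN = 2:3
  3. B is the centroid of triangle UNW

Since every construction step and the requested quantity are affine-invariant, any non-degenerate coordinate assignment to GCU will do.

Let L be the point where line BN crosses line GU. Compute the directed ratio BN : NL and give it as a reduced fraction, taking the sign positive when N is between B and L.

BN:NL = -8/15

Set G = (0, 0), C = (1, 0), U = (0, 1); any affine frame gives the same invariant.
1. N is the centroid of triangle CGU ⇒ N = (1/3, 1/3)
2. W lies on line GN with GW:WN = 2:3 ⇒ W = (2/15, 2/15)
3. B is the centroid of triangle UNW ⇒ B = (7/45, 22/45)
line BN meets GU at L = (0, 5/8)
N = B + t·(L−B) with t = -8/7, so BN:NL = -8/7:15/7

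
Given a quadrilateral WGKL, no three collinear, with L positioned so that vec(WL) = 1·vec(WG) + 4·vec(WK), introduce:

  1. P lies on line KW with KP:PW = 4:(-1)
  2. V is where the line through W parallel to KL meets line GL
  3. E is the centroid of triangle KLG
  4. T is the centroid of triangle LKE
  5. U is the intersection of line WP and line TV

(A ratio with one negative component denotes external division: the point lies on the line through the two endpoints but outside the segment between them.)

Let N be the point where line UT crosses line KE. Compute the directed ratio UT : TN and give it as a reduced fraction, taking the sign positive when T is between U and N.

UT:TN = -5/8

Work in coordinates with W = (0, 0), G = (1, 0), K = (0, 1), L = (1, 4).
1. P lies on line KW with KP:PW = 4:(-1) ⇒ P = (0, -1/3)
2. V is where the line through W parallel to KL meets line GL ⇒ V = (1, 3)
3. E is the centroid of triangle KLG ⇒ E = (2/3, 5/3)
4. T is the centroid of triangle LKE ⇒ T = (5/9, 20/9)
5. U is the intersection of line WP and line TV ⇒ U = (0, 5/4)
line UT meets KE at N = (-1/3, 2/3)
T = U + t·(N−U) with t = -5/3, so UT:TN = -5/3:8/3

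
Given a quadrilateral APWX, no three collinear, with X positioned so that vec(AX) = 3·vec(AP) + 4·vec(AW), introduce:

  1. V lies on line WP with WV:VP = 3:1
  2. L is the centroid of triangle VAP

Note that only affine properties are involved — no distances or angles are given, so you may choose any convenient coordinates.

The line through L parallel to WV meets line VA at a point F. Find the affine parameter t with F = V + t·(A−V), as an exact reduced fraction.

t = 1/3

Work in coordinates with A = (0, 0), P = (1, 0), W = (0, 1), X = (3, 4).
1. V lies on line WP with WV:VP = 3:1 ⇒ V = (3/4, 1/4)
2. L is the centroid of triangle VAP ⇒ L = (7/12, 1/12)
through L parallel to WV: direction (3/4, -3/4); meets VA at F = (1/2, 1/6)
F = V + t·(A−V) with t = 1/3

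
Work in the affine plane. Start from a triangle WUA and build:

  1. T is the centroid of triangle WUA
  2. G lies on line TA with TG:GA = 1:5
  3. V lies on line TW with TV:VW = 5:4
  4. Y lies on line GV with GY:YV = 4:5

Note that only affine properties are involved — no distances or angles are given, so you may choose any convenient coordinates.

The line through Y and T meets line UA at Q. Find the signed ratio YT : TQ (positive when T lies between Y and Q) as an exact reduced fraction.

YT:TQ = 65/162

Work in coordinates with W = (0, 0), U = (1, 0), A = (0, 1).
1. T is the centroid of triangle WUA ⇒ T = (1/3, 1/3)
2. G lies on line TA with TG:GA = 1:5 ⇒ G = (5/18, 4/9)
3. V lies on line TW with TV:VW = 5:4 ⇒ V = (4/27, 4/27)
4. Y lies on line GV with GY:YV = 4:5 ⇒ Y = (107/486, 76/243)
line YT meets UA at Q = (8/13, 5/13)
T = Y + t·(Q−Y) with t = 65/227, so YT:TQ = 65/227:162/227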